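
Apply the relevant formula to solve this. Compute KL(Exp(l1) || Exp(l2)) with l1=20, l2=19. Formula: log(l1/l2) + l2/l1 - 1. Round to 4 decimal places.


KL divergence for exponential family:
KL = log(l1/l2) + l2/l1 - 1.
log(20/19) = 0.051293.
19/20 = 0.95.
KL = 0.051293 + 0.95 - 1 = 0.0013

0.0013


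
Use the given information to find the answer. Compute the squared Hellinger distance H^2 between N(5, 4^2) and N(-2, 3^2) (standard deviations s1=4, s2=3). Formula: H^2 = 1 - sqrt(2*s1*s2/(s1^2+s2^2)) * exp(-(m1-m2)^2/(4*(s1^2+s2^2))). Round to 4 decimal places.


Squared Hellinger distance for Gaussians:
H^2 = 1 - sqrt(2*s1*s2/(s1^2+s2^2)) * exp(-(m1-m2)^2/(4*(s1^2+s2^2))).
s1^2 = 16, s2^2 = 9, s1^2+s2^2 = 25.
sqrt(2*4*3/(25)) = 0.979796.
(m1-m2)^2 = (7)^2 = 49.
exp(-49/(4*25)) = exp(-0.49) = 0.612626.
H^2 = 1 - 0.979796*0.612626 = 0.3998

0.3998


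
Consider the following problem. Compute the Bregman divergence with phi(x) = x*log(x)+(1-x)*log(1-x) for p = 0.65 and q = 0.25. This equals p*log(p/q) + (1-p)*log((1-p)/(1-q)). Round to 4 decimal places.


Bregman divergence with negative entropy generator:
D = p*log(p/q) + (1-p)*log((1-p)/(1-q)).
p = 0.65, q = 0.25.
p*log(p/q) = 0.65*log(0.65/0.25) = 0.621082.
(1-p)*log((1-p)/(1-q)) = 0.35*log(0.35/0.75) = -0.266749.
D = 0.621082 + -0.266749 = 0.3543

0.3543


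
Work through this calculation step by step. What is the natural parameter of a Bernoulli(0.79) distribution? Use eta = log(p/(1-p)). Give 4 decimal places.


Natural parameter for Bernoulli: eta = log(p/(1-p)).
p = 0.79, 1-p = 0.21.
p/(1-p) = 3.761905.
eta = log(3.761905) = 1.3249

1.3249


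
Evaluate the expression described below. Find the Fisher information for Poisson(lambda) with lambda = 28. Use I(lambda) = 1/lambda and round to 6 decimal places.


Fisher information for Poisson: I(lambda) = 1/lambda.
lambda = 28.
I(lambda) = 1/28 = 0.035714

0.035714


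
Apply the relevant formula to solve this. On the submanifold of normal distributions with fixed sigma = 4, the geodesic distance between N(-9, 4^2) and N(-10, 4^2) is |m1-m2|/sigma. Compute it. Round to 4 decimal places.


On the fixed-variance normal subfamily, geodesic distance = |m1-m2|/sigma.
|-9 - -10| = 1.
sigma = 4.
d = 1/4 = 0.2500

0.2500


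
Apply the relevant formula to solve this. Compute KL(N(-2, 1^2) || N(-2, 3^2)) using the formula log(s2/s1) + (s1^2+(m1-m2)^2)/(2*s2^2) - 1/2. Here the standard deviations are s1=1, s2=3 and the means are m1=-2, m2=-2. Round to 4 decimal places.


KL divergence between normal distributions:
KL = log(s2/s1) + (s1^2 + (m1-m2)^2)/(2*s2^2) - 1/2.
log(3/1) = 1.098612.
(1^2 + (-2--2)^2)/(2*3^2) = (1 + 0)/18 = 0.055556.
KL = 1.098612 + 0.055556 - 0.5 = 0.6542

0.6542


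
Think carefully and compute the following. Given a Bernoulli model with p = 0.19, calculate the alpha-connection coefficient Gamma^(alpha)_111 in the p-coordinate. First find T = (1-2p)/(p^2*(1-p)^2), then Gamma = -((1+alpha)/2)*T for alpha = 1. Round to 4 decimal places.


Skewness (Amari-Chentsov) tensor: T = (1-2p)/(p^2*(1-p)^2).
p = 0.19, 1-2p = 0.62, p^2 = 0.0361, (1-p)^2 = 0.6561.
T = 0.62/(0.0361 * 0.6561) = 26.176673.
In the p-coordinate, Gamma^(alpha) = Gamma^(0) - (alpha/2)*T with Gamma^(0) = (1/2)*g'(p) = -T/2,
so Gamma^(alpha) = -((1+alpha)/2)*T.
alpha = 1, -(1+alpha)/2 = -1.0.
Gamma = -1.0 * 26.176673 = -26.1767

-26.1767


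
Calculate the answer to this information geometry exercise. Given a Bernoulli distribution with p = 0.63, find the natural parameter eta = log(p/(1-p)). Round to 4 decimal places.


Natural parameter for Bernoulli: eta = log(p/(1-p)).
p = 0.63, 1-p = 0.37.
p/(1-p) = 1.702703.
eta = log(1.702703) = 0.5322

0.5322


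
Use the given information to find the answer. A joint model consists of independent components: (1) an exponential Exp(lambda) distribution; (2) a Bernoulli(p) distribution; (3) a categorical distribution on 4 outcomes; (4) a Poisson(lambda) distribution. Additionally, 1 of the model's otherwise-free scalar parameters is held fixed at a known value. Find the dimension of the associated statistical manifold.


The dimension of a statistical manifold equals the number of free
(independent) real parameters of the model. For a product of independent
blocks the parameter counts add.
- exponential (lambda): 1.
- Bernoulli (p): 1.
- categorical on 4 outcomes (probabilities sum to 1): 4-1 = 3.
- Poisson (lambda): 1.
Total = 1 + 1 + 3 + 1 = 6.
1 parameter(s) fixed at known values: 6 - 1 = 5.
Dimension = 5

5


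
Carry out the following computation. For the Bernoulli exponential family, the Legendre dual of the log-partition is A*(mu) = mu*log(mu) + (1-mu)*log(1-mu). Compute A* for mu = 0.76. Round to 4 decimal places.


Legendre transform for Bernoulli:
A*(mu) = mu*log(mu) + (1-mu)*log(1-mu).
mu = 0.76, 1-mu = 0.24.
mu*log(mu) = 0.76*log(0.76) = -0.208572.
(1-mu)*log(1-mu) = 0.24*log(0.24) = -0.342508.
A* = -0.208572 + -0.342508 = -0.5511

-0.5511


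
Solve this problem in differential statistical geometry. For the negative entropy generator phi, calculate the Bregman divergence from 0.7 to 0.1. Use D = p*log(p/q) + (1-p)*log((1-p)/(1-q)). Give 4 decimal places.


Bregman divergence with negative entropy generator:
D = p*log(p/q) + (1-p)*log((1-p)/(1-q)).
p = 0.7, q = 0.1.
p*log(p/q) = 0.7*log(0.7/0.1) = 1.362137.
(1-p)*log((1-p)/(1-q)) = 0.3*log(0.3/0.9) = -0.329584.
D = 1.362137 + -0.329584 = 1.0326

1.0326


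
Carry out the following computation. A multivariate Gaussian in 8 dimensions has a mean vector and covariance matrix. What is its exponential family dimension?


Exponential family dimension calculation:
For 8-dim MVN: mean has 8 params, covariance has 8*9/2 = 36 unique entries.
Total dim = 8 + 36 = 44.

44


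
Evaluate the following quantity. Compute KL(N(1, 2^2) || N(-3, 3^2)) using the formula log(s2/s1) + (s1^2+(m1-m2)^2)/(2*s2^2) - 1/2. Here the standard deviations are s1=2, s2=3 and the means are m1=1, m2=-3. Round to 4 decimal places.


KL divergence between normal distributions:
KL = log(s2/s1) + (s1^2 + (m1-m2)^2)/(2*s2^2) - 1/2.
log(3/2) = 0.405465.
(2^2 + (1--3)^2)/(2*3^2) = (4 + 16)/18 = 1.111111.
KL = 0.405465 + 1.111111 - 0.5 = 1.0166

1.0166


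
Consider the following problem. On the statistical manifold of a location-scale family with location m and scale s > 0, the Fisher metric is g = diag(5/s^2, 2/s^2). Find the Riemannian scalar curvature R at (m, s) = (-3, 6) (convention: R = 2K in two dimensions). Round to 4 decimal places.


The metric has the form g = (A dm^2 + B ds^2)/s^2 with A = 5, B = 2.
Substitute u = sqrt(A/B)*m: g = B*(du^2 + ds^2)/s^2, i.e. B times the
Poincare upper half-plane metric, which has constant Gaussian curvature -1.
Scaling a 2D metric by a constant c divides the Gaussian curvature by c,
so K = -1/B = -1/(2) = -0.5000 everywhere (the point (m, s) = (-3, 6) is irrelevant:
the curvature is constant).
Scalar curvature in dimension 2: R = 2K = -2/(2) = -1.0000.

-1.0000


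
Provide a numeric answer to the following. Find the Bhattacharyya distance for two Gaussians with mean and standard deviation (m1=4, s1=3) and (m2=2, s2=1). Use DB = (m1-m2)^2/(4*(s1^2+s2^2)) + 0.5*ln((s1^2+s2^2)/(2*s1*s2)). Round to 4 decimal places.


Bhattacharyya distance between two Gaussians:
DB = (m1-m2)^2/(4*(s1^2+s2^2)) + (1/2)*ln((s1^2+s2^2)/(2*s1*s2)).
(m1-m2)^2 = (2)^2 = 4.
s1^2+s2^2 = 9 + 1 = 10.
term1 = 4/40 = 0.1.
term2 = 0.5*ln(10/6.0) = 0.255413.
DB = 0.1 + 0.255413 = 0.3554

0.3554


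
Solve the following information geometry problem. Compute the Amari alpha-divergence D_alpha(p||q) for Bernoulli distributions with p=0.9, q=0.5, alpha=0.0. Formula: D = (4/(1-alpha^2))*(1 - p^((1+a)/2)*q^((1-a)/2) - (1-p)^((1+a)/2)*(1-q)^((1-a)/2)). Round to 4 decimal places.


Amari alpha-divergence:
D = (4/(1-alpha^2))*(1 - p^((1+a)/2)*q^((1-a)/2) - (1-p)^((1+a)/2)*(1-q)^((1-a)/2)).
alpha = 0.0, p = 0.9, q = 0.5.
e1 = (1+alpha)/2 = 0.5, e2 = (1-alpha)/2 = 0.5.
t1 = p^e1 * q^e2 = 0.9^0.5 * 0.5^0.5 = 0.67082.
t2 = (1-p)^e1 * (1-q)^e2 = 0.1^0.5 * 0.5^0.5 = 0.223607.
4/(1-alpha^2) = 4.0.
D = 4.0*(1 - 0.67082 - 0.223607) = 0.4223

0.4223


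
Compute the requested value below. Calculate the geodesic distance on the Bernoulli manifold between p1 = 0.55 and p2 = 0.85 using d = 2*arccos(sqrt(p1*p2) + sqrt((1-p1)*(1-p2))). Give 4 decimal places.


Geodesic distance on Bernoulli manifold:
d(p1,p2) = 2*arccos(sqrt(p1*p2) + sqrt((1-p1)*(1-p2))).
sqrt(p1*p2) = sqrt(0.55*0.85) = 0.68374.
sqrt((1-p1)*(1-p2)) = sqrt(0.45*0.15) = 0.259808.
arg = 0.68374 + 0.259808 = 0.943547.
d = 2*arccos(0.943547) = 0.6752

0.6752


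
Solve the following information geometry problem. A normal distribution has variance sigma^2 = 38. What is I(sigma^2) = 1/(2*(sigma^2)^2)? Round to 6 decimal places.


Fisher information for variance: I(sigma^2) = 1/(2*sigma^4).
sigma^2 = 38, so sigma^4 = 1444.
I = 1/(2*1444) = 1/2888 = 0.000346

0.000346


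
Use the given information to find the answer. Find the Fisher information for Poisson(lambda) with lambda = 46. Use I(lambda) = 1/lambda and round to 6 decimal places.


Fisher information for Poisson: I(lambda) = 1/lambda.
lambda = 46.
I(lambda) = 1/46 = 0.021739

0.021739


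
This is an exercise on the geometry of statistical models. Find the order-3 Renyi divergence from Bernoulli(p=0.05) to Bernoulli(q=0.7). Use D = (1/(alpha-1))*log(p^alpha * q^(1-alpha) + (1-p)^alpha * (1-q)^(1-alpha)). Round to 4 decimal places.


Renyi divergence of order alpha between Bernoulli distributions:
D = (1/(alpha-1))*log(p^alpha * q^(1-alpha) + (1-p)^alpha * (1-q)^(1-alpha)).
alpha = 3, p = 0.05, q = 0.7.
p^alpha * q^(1-alpha) = 0.05^3 * 0.7^-2 = 0.000255.
(1-p)^alpha * (1-q)^(1-alpha) = 0.95^3 * 0.3^-2 = 9.526389.
sum = 0.000255 + 9.526389 = 9.526644.
D = (1/2)*log(9.526644) = 1.1270

1.1270


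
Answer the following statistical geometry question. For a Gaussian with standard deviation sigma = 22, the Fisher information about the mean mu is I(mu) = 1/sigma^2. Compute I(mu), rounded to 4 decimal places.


The Fisher information for the mean of a normal distribution is I(mu) = 1/sigma^2.
sigma = 22, so sigma^2 = 484.
I(mu) = 1/484 = 0.0021

0.0021


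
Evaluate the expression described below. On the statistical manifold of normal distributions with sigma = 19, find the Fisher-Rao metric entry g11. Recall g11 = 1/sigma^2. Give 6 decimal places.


For the 2-parameter normal family, the Fisher metric has:
  g11 = 1/sigma^2, g22 = 2/sigma^2.
sigma = 19, sigma^2 = 361.
g11 = 0.002770

0.002770


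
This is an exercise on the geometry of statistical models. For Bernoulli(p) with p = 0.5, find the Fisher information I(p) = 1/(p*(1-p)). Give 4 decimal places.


For Bernoulli(p), Fisher information is I(p) = 1/(p*(1-p)).
p = 0.5, 1-p = 0.5.
p*(1-p) = 0.25.
I(p) = 1/0.25 = 4.0000

4.0000


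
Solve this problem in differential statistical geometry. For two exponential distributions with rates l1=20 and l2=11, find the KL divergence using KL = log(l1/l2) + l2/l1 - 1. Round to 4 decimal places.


KL divergence for exponential family:
KL = log(l1/l2) + l2/l1 - 1.
log(20/11) = 0.597837.
11/20 = 0.55.
KL = 0.597837 + 0.55 - 1 = 0.1478

0.1478


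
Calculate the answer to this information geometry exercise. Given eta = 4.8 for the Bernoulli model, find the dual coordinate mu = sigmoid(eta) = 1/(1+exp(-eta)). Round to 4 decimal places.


Dual coordinate (expectation parameter) for Bernoulli:
mu = 1/(1+exp(-eta)).
eta = 4.8.
exp(-eta) = exp(-4.8) = 0.00823.
mu = 1/(1+0.00823) = 0.9918

0.9918


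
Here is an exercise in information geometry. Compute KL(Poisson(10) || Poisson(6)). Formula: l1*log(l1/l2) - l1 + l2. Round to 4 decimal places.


KL divergence for Poisson:
KL = l1*log(l1/l2) - l1 + l2.
l1 = 10, l2 = 6.
log(10/6) = 0.510826.
l1*log(l1/l2) = 10 * 0.510826 = 5.108256.
KL = 5.108256 - 10 + 6 = 1.1083

1.1083


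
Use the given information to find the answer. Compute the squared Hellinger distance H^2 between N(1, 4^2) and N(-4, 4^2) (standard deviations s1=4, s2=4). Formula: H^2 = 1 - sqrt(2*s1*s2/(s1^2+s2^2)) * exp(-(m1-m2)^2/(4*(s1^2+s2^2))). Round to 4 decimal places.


Squared Hellinger distance for Gaussians:
H^2 = 1 - sqrt(2*s1*s2/(s1^2+s2^2)) * exp(-(m1-m2)^2/(4*(s1^2+s2^2))).
s1^2 = 16, s2^2 = 16, s1^2+s2^2 = 32.
sqrt(2*4*4/(32)) = 1.0.
(m1-m2)^2 = (5)^2 = 25.
exp(-25/(4*32)) = exp(-0.195312) = 0.822578.
H^2 = 1 - 1.0*0.822578 = 0.1774

0.1774


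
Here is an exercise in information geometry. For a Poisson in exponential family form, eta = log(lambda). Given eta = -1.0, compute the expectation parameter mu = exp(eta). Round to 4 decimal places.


Expectation parameter for Poisson exponential family:
mu = exp(eta).
eta = -1.0.
mu = exp(-1.0) = 0.3679

0.3679


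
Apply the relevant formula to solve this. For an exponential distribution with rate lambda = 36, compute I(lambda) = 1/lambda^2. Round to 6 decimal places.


Fisher information for exponential: I(lambda) = 1/lambda^2.
lambda = 36, lambda^2 = 1296.
I = 1/1296 = 0.000772

0.000772


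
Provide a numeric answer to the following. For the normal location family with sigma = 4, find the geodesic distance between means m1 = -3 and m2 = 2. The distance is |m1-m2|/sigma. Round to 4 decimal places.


On the fixed-variance normal subfamily, geodesic distance = |m1-m2|/sigma.
|-3 - 2| = 5.
sigma = 4.
d = 5/4 = 1.2500

1.2500


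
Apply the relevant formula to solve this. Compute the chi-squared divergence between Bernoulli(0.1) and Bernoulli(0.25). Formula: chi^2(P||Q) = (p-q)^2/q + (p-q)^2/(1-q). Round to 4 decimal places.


Chi-squared divergence between Bernoulli distributions:
chi^2 = (p-q)^2/q + (p-q)^2/(1-q).
p = 0.1, q = 0.25, p-q = -0.15.
(p-q)^2 = 0.0225.
term1 = 0.0225/0.25 = 0.09.
term2 = 0.0225/0.75 = 0.03.
chi^2 = 0.09 + 0.03 = 0.1200

0.1200


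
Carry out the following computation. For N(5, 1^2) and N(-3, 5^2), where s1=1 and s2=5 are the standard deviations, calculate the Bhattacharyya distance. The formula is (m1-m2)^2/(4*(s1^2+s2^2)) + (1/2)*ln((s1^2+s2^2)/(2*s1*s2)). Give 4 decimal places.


Bhattacharyya distance between two Gaussians:
DB = (m1-m2)^2/(4*(s1^2+s2^2)) + (1/2)*ln((s1^2+s2^2)/(2*s1*s2)).
(m1-m2)^2 = (8)^2 = 64.
s1^2+s2^2 = 1 + 25 = 26.
term1 = 64/104 = 0.615385.
term2 = 0.5*ln(26/10.0) = 0.477756.
DB = 0.615385 + 0.477756 = 1.0931

1.0931


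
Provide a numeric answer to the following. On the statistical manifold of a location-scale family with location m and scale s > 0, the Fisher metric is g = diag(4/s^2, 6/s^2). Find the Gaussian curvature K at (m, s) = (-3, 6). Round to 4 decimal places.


The metric has the form g = (A dm^2 + B ds^2)/s^2 with A = 4, B = 6.
Substitute u = sqrt(A/B)*m: g = B*(du^2 + ds^2)/s^2, i.e. B times the
Poincare upper half-plane metric, which has constant Gaussian curvature -1.
Scaling a 2D metric by a constant c divides the Gaussian curvature by c,
so K = -1/B = -1/(6) = -0.1667 everywhere (the point (m, s) = (-3, 6) is irrelevant:
the curvature is constant).
The requested Gaussian curvature is K = -0.1667.

-0.1667


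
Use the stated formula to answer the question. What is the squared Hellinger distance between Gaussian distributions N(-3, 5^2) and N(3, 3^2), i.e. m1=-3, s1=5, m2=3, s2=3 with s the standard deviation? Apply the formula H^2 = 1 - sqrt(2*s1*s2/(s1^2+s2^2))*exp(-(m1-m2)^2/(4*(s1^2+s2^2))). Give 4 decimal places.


Squared Hellinger distance for Gaussians:
H^2 = 1 - sqrt(2*s1*s2/(s1^2+s2^2)) * exp(-(m1-m2)^2/(4*(s1^2+s2^2))).
s1^2 = 25, s2^2 = 9, s1^2+s2^2 = 34.
sqrt(2*5*3/(34)) = 0.939336.
(m1-m2)^2 = (-6)^2 = 36.
exp(-36/(4*34)) = exp(-0.264706) = 0.767432.
H^2 = 1 - 0.939336*0.767432 = 0.2791

0.2791


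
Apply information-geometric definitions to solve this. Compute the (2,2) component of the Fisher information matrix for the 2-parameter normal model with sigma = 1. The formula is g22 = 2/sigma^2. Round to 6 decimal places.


For the 2-parameter normal family, the Fisher metric has:
  g11 = 1/sigma^2, g22 = 2/sigma^2.
sigma = 1, sigma^2 = 1.
g22 = 2.000000

2.000000


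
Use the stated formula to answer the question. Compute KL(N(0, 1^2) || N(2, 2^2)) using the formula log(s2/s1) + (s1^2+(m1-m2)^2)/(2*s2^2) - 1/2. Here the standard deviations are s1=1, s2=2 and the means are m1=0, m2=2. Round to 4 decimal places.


KL divergence between normal distributions:
KL = log(s2/s1) + (s1^2 + (m1-m2)^2)/(2*s2^2) - 1/2.
log(2/1) = 0.693147.
(1^2 + (0-2)^2)/(2*2^2) = (1 + 4)/8 = 0.625.
KL = 0.693147 + 0.625 - 0.5 = 0.8181

0.8181


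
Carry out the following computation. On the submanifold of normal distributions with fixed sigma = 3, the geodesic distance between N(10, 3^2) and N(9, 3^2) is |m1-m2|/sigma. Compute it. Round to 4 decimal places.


On the fixed-variance normal subfamily, geodesic distance = |m1-m2|/sigma.
|10 - 9| = 1.
sigma = 3.
d = 1/3 = 0.3333

0.3333


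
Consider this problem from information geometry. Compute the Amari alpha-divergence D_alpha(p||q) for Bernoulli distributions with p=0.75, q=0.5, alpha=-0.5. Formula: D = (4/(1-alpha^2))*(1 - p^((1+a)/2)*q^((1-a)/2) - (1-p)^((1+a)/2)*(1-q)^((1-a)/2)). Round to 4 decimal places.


Amari alpha-divergence:
D = (4/(1-alpha^2))*(1 - p^((1+a)/2)*q^((1-a)/2) - (1-p)^((1+a)/2)*(1-q)^((1-a)/2)).
alpha = -0.5, p = 0.75, q = 0.5.
e1 = (1+alpha)/2 = 0.25, e2 = (1-alpha)/2 = 0.75.
t1 = p^e1 * q^e2 = 0.75^0.25 * 0.5^0.75 = 0.553341.
t2 = (1-p)^e1 * (1-q)^e2 = 0.25^0.25 * 0.5^0.75 = 0.420448.
4/(1-alpha^2) = 5.333333.
D = 5.333333*(1 - 0.553341 - 0.420448) = 0.1398

0.1398


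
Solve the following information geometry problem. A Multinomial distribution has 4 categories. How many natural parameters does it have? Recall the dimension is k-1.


Exponential family dimension calculation:
For Multinomial with k=4 categories, dim = k-1 = 3.

3


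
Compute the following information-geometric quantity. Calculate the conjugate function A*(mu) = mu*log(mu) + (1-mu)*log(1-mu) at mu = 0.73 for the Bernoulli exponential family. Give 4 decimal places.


Legendre transform for Bernoulli:
A*(mu) = mu*log(mu) + (1-mu)*log(1-mu).
mu = 0.73, 1-mu = 0.27.
mu*log(mu) = 0.73*log(0.73) = -0.229739.
(1-mu)*log(1-mu) = 0.27*log(0.27) = -0.35352.
A* = -0.229739 + -0.35352 = -0.5833

-0.5833


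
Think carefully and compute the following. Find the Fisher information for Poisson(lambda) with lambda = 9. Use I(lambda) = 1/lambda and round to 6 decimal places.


Fisher information for Poisson: I(lambda) = 1/lambda.
lambda = 9.
I(lambda) = 1/9 = 0.111111

0.111111


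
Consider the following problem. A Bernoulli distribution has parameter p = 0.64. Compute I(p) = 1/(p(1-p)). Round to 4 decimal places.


For Bernoulli(p), Fisher information is I(p) = 1/(p*(1-p)).
p = 0.64, 1-p = 0.36.
p*(1-p) = 0.2304.
I(p) = 1/0.2304 = 4.3403

4.3403


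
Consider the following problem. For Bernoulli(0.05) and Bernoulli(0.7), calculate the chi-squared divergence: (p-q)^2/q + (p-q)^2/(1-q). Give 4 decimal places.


Chi-squared divergence between Bernoulli distributions:
chi^2 = (p-q)^2/q + (p-q)^2/(1-q).
p = 0.05, q = 0.7, p-q = -0.65.
(p-q)^2 = 0.4225.
term1 = 0.4225/0.7 = 0.603571.
term2 = 0.4225/0.3 = 1.408333.
chi^2 = 0.603571 + 1.408333 = 2.0119

2.0119


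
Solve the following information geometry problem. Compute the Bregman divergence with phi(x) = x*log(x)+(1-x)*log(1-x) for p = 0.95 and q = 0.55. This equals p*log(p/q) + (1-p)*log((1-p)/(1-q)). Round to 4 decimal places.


Bregman divergence with negative entropy generator:
D = p*log(p/q) + (1-p)*log((1-p)/(1-q)).
p = 0.95, q = 0.55.
p*log(p/q) = 0.95*log(0.95/0.55) = 0.519217.
(1-p)*log((1-p)/(1-q)) = 0.05*log(0.05/0.45) = -0.109861.
D = 0.519217 + -0.109861 = 0.4094

0.4094


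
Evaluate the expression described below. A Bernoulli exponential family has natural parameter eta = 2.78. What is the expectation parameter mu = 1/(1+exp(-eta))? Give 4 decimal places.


Dual coordinate (expectation parameter) for Bernoulli:
mu = 1/(1+exp(-eta)).
eta = 2.78.
exp(-eta) = exp(-2.78) = 0.062039.
mu = 1/(1+0.062039) = 0.9416

0.9416


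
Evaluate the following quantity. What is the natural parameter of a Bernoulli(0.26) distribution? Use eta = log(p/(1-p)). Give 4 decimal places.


Natural parameter for Bernoulli: eta = log(p/(1-p)).
p = 0.26, 1-p = 0.74.
p/(1-p) = 0.351351.
eta = log(0.351351) = -1.0460

-1.0460


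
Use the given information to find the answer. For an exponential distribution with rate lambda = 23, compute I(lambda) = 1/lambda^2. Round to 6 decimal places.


Fisher information for exponential: I(lambda) = 1/lambda^2.
lambda = 23, lambda^2 = 529.
I = 1/529 = 0.001890

0.001890


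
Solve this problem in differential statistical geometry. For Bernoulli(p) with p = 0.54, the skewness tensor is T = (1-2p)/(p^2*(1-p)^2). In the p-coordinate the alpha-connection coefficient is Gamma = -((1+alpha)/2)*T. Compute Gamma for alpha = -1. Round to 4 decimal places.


Skewness (Amari-Chentsov) tensor: T = (1-2p)/(p^2*(1-p)^2).
p = 0.54, 1-2p = -0.08, p^2 = 0.2916, (1-p)^2 = 0.2116.
T = -0.08/(0.2916 * 0.2116) = -1.296543.
In the p-coordinate, Gamma^(alpha) = Gamma^(0) - (alpha/2)*T with Gamma^(0) = (1/2)*g'(p) = -T/2,
so Gamma^(alpha) = -((1+alpha)/2)*T.
alpha = -1, -(1+alpha)/2 = 0.0.
Gamma = 0.0 * -1.296543 = 0.0000

0.0000


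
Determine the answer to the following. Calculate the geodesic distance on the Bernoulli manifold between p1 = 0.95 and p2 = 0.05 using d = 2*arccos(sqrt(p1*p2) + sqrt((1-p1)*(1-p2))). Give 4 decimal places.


Geodesic distance on Bernoulli manifold:
d(p1,p2) = 2*arccos(sqrt(p1*p2) + sqrt((1-p1)*(1-p2))).
sqrt(p1*p2) = sqrt(0.95*0.05) = 0.217945.
sqrt((1-p1)*(1-p2)) = sqrt(0.05*0.95) = 0.217945.
arg = 0.217945 + 0.217945 = 0.43589.
d = 2*arccos(0.43589) = 2.2395

2.2395


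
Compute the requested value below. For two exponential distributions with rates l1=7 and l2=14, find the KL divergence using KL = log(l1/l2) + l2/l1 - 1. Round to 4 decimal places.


KL divergence for exponential family:
KL = log(l1/l2) + l2/l1 - 1.
log(7/14) = -0.693147.
14/7 = 2.0.
KL = -0.693147 + 2.0 - 1 = 0.3069

0.3069


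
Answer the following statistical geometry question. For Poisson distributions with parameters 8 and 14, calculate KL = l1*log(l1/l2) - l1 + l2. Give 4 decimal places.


KL divergence for Poisson:
KL = l1*log(l1/l2) - l1 + l2.
l1 = 8, l2 = 14.
log(8/14) = -0.559616.
l1*log(l1/l2) = 8 * -0.559616 = -4.476926.
KL = -4.476926 - 8 + 14 = 1.5231

1.5231


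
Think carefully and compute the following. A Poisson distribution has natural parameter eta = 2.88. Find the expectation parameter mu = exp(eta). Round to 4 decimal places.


Expectation parameter for Poisson exponential family:
mu = exp(eta).
eta = 2.88.
mu = exp(2.88) = 17.8143

17.8143


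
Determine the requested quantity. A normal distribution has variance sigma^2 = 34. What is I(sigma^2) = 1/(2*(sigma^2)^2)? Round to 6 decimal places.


Fisher information for variance: I(sigma^2) = 1/(2*sigma^4).
sigma^2 = 34, so sigma^4 = 1156.
I = 1/(2*1156) = 1/2312 = 0.000433

0.000433


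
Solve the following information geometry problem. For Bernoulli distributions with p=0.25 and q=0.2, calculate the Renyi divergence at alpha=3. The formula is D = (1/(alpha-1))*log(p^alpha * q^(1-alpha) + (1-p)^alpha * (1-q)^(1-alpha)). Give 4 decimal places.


Renyi divergence of order alpha between Bernoulli distributions:
D = (1/(alpha-1))*log(p^alpha * q^(1-alpha) + (1-p)^alpha * (1-q)^(1-alpha)).
alpha = 3, p = 0.25, q = 0.2.
p^alpha * q^(1-alpha) = 0.25^3 * 0.2^-2 = 0.390625.
(1-p)^alpha * (1-q)^(1-alpha) = 0.75^3 * 0.8^-2 = 0.65918.
sum = 0.390625 + 0.65918 = 1.049805.
D = (1/2)*log(1.049805) = 0.0243

0.0243


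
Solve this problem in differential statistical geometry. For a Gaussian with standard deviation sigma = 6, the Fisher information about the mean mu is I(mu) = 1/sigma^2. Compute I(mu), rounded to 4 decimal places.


The Fisher information for the mean of a normal distribution is I(mu) = 1/sigma^2.
sigma = 6, so sigma^2 = 36.
I(mu) = 1/36 = 0.0278

0.0278


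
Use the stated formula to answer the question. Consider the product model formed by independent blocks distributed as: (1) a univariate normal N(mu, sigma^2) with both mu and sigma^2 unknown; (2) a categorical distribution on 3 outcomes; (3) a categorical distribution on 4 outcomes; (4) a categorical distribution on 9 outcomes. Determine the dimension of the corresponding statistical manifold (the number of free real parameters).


The dimension of a statistical manifold equals the number of free
(independent) real parameters of the model. For a product of independent
blocks the parameter counts add.
- normal (mu, sigma^2): 2.
- categorical on 3 outcomes (probabilities sum to 1): 3-1 = 2.
- categorical on 4 outcomes (probabilities sum to 1): 4-1 = 3.
- categorical on 9 outcomes (probabilities sum to 1): 9-1 = 8.
Total = 2 + 2 + 3 + 8 = 15.
Dimension = 15

15


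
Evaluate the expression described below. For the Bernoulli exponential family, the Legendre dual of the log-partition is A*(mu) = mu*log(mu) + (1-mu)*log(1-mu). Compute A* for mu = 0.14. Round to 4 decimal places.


Legendre transform for Bernoulli:
A*(mu) = mu*log(mu) + (1-mu)*log(1-mu).
mu = 0.14, 1-mu = 0.86.
mu*log(mu) = 0.14*log(0.14) = -0.275256.
(1-mu)*log(1-mu) = 0.86*log(0.86) = -0.129708.
A* = -0.275256 + -0.129708 = -0.4050

-0.4050


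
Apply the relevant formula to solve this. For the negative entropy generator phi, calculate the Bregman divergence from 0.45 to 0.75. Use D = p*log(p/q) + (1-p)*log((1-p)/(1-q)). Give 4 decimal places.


Bregman divergence with negative entropy generator:
D = p*log(p/q) + (1-p)*log((1-p)/(1-q)).
p = 0.45, q = 0.75.
p*log(p/q) = 0.45*log(0.45/0.75) = -0.229872.
(1-p)*log((1-p)/(1-q)) = 0.55*log(0.55/0.25) = 0.433652.
D = -0.229872 + 0.433652 = 0.2038

0.2038


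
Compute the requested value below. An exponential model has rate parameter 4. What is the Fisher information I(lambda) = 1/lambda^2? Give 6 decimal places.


Fisher information for exponential: I(lambda) = 1/lambda^2.
lambda = 4, lambda^2 = 16.
I = 1/16 = 0.062500

0.062500


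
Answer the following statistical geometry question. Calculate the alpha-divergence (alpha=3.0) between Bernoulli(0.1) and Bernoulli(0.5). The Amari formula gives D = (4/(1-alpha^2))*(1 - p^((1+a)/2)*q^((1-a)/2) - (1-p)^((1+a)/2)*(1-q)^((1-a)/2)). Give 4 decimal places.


Amari alpha-divergence:
D = (4/(1-alpha^2))*(1 - p^((1+a)/2)*q^((1-a)/2) - (1-p)^((1+a)/2)*(1-q)^((1-a)/2)).
alpha = 3.0, p = 0.1, q = 0.5.
e1 = (1+alpha)/2 = 2.0, e2 = (1-alpha)/2 = -1.0.
t1 = p^e1 * q^e2 = 0.1^2.0 * 0.5^-1.0 = 0.02.
t2 = (1-p)^e1 * (1-q)^e2 = 0.9^2.0 * 0.5^-1.0 = 1.62.
4/(1-alpha^2) = -0.5.
D = -0.5*(1 - 0.02 - 1.62) = 0.3200

0.3200


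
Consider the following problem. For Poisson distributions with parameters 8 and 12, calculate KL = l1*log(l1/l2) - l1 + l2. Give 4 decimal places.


KL divergence for Poisson:
KL = l1*log(l1/l2) - l1 + l2.
l1 = 8, l2 = 12.
log(8/12) = -0.405465.
l1*log(l1/l2) = 8 * -0.405465 = -3.243721.
KL = -3.243721 - 8 + 12 = 0.7563

0.7563


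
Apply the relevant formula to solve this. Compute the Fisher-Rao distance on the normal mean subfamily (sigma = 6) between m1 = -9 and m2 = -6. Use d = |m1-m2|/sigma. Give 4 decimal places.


On the fixed-variance normal subfamily, geodesic distance = |m1-m2|/sigma.
|-9 - -6| = 3.
sigma = 6.
d = 3/6 = 0.5000

0.5000


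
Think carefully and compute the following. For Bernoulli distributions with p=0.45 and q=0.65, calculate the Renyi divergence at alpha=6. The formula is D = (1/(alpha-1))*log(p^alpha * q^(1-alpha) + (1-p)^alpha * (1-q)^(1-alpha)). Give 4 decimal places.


Renyi divergence of order alpha between Bernoulli distributions:
D = (1/(alpha-1))*log(p^alpha * q^(1-alpha) + (1-p)^alpha * (1-q)^(1-alpha)).
alpha = 6, p = 0.45, q = 0.65.
p^alpha * q^(1-alpha) = 0.45^6 * 0.65^-5 = 0.071566.
(1-p)^alpha * (1-q)^(1-alpha) = 0.55^6 * 0.35^-5 = 5.270307.
sum = 0.071566 + 5.270307 = 5.341873.
D = (1/5)*log(5.341873) = 0.3351

0.3351


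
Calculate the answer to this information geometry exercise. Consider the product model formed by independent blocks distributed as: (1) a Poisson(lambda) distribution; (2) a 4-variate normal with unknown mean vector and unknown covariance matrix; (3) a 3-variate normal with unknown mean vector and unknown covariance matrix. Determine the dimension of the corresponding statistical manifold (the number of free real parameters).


The dimension of a statistical manifold equals the number of free
(independent) real parameters of the model. For a product of independent
blocks the parameter counts add.
- Poisson (lambda): 1.
- 4-variate normal: 4 (mean) + 4*5/2 = 10 (symmetric covariance) = 14.
- 3-variate normal: 3 (mean) + 3*4/2 = 6 (symmetric covariance) = 9.
Total = 1 + 14 + 9 = 24.
Dimension = 24

24


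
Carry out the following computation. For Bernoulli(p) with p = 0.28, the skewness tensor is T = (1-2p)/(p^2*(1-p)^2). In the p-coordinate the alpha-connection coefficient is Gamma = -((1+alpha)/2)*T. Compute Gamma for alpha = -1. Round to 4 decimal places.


Skewness (Amari-Chentsov) tensor: T = (1-2p)/(p^2*(1-p)^2).
p = 0.28, 1-2p = 0.44, p^2 = 0.0784, (1-p)^2 = 0.5184.
T = 0.44/(0.0784 * 0.5184) = 10.82609.
In the p-coordinate, Gamma^(alpha) = Gamma^(0) - (alpha/2)*T with Gamma^(0) = (1/2)*g'(p) = -T/2,
so Gamma^(alpha) = -((1+alpha)/2)*T.
alpha = -1, -(1+alpha)/2 = 0.0.
Gamma = 0.0 * 10.82609 = 0.0000

0.0000


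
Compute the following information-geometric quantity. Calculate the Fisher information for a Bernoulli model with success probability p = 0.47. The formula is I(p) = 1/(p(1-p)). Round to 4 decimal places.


For Bernoulli(p), Fisher information is I(p) = 1/(p*(1-p)).
p = 0.47, 1-p = 0.53.
p*(1-p) = 0.2491.
I(p) = 1/0.2491 = 4.0145

4.0145


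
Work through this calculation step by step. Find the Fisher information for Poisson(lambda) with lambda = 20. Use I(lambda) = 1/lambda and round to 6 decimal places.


Fisher information for Poisson: I(lambda) = 1/lambda.
lambda = 20.
I(lambda) = 1/20 = 0.050000

0.050000


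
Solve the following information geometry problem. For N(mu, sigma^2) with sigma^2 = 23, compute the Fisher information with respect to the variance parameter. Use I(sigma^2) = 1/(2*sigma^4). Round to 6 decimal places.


Fisher information for variance: I(sigma^2) = 1/(2*sigma^4).
sigma^2 = 23, so sigma^4 = 529.
I = 1/(2*529) = 1/1058 = 0.000945

0.000945


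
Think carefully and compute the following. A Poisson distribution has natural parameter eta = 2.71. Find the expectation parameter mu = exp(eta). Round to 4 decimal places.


Expectation parameter for Poisson exponential family:
mu = exp(eta).
eta = 2.71.
mu = exp(2.71) = 15.0293

15.0293


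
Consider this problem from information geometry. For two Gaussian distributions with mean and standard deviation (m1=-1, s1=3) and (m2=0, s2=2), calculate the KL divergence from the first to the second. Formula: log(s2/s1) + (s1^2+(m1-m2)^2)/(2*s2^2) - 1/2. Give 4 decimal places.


KL divergence between normal distributions:
KL = log(s2/s1) + (s1^2 + (m1-m2)^2)/(2*s2^2) - 1/2.
log(2/3) = -0.405465.
(3^2 + (-1-0)^2)/(2*2^2) = (9 + 1)/8 = 1.25.
KL = -0.405465 + 1.25 - 0.5 = 0.3445

0.3445


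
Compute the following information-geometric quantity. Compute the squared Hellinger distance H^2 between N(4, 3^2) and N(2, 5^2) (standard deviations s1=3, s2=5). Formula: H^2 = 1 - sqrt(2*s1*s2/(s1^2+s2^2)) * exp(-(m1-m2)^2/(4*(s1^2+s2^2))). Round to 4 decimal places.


Squared Hellinger distance for Gaussians:
H^2 = 1 - sqrt(2*s1*s2/(s1^2+s2^2)) * exp(-(m1-m2)^2/(4*(s1^2+s2^2))).
s1^2 = 9, s2^2 = 25, s1^2+s2^2 = 34.
sqrt(2*3*5/(34)) = 0.939336.
(m1-m2)^2 = (2)^2 = 4.
exp(-4/(4*34)) = exp(-0.029412) = 0.971017.
H^2 = 1 - 0.939336*0.971017 = 0.0879

0.0879


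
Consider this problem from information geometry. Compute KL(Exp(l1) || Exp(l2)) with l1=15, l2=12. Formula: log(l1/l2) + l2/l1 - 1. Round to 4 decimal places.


KL divergence for exponential family:
KL = log(l1/l2) + l2/l1 - 1.
log(15/12) = 0.223144.
12/15 = 0.8.
KL = 0.223144 + 0.8 - 1 = 0.0231

0.0231


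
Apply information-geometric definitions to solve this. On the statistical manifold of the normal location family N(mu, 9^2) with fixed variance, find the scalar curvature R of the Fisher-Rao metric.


This family has a single free parameter, so its statistical manifold
is 1-dimensional. The Riemann curvature tensor of any 1-dimensional
Riemannian manifold vanishes identically, so R = 0.

0


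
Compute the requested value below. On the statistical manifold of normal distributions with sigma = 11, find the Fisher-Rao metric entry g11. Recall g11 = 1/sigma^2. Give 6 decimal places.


For the 2-parameter normal family, the Fisher metric has:
  g11 = 1/sigma^2, g22 = 2/sigma^2.
sigma = 11, sigma^2 = 121.
g11 = 0.008264

0.008264


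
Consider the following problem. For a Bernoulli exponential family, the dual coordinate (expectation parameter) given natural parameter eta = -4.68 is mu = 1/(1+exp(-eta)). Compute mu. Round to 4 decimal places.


Dual coordinate (expectation parameter) for Bernoulli:
mu = 1/(1+exp(-eta)).
eta = -4.68.
exp(-eta) = exp(4.68) = 107.770073.
mu = 1/(1+107.770073) = 0.0092

0.0092


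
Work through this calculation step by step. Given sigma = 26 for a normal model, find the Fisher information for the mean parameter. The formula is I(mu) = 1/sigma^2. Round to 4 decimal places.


The Fisher information for the mean of a normal distribution is I(mu) = 1/sigma^2.
sigma = 26, so sigma^2 = 676.
I(mu) = 1/676 = 0.0015

0.0015


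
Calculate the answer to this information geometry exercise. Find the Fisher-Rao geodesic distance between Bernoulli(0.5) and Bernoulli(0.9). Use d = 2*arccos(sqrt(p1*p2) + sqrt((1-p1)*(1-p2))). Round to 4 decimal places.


Geodesic distance on Bernoulli manifold:
d(p1,p2) = 2*arccos(sqrt(p1*p2) + sqrt((1-p1)*(1-p2))).
sqrt(p1*p2) = sqrt(0.5*0.9) = 0.67082.
sqrt((1-p1)*(1-p2)) = sqrt(0.5*0.1) = 0.223607.
arg = 0.67082 + 0.223607 = 0.894427.
d = 2*arccos(0.894427) = 0.9273

0.9273


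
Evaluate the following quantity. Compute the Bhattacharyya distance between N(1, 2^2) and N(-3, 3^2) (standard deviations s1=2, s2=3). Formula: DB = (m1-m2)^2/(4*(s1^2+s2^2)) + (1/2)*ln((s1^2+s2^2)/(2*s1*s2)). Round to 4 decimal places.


Bhattacharyya distance between two Gaussians:
DB = (m1-m2)^2/(4*(s1^2+s2^2)) + (1/2)*ln((s1^2+s2^2)/(2*s1*s2)).
(m1-m2)^2 = (4)^2 = 16.
s1^2+s2^2 = 4 + 9 = 13.
term1 = 16/52 = 0.307692.
term2 = 0.5*ln(13/12.0) = 0.040021.
DB = 0.307692 + 0.040021 = 0.3477

0.3477


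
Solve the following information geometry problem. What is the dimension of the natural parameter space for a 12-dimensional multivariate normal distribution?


Exponential family dimension calculation:
For 12-dim MVN: mean has 12 params, covariance has 12*13/2 = 78 unique entries.
Total dim = 12 + 78 = 90.

90


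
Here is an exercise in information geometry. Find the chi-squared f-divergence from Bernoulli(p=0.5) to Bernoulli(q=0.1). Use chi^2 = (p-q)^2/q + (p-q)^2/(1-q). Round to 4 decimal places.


Chi-squared divergence between Bernoulli distributions:
chi^2 = (p-q)^2/q + (p-q)^2/(1-q).
p = 0.5, q = 0.1, p-q = 0.4.
(p-q)^2 = 0.16.
term1 = 0.16/0.1 = 1.6.
term2 = 0.16/0.9 = 0.177778.
chi^2 = 1.6 + 0.177778 = 1.7778

1.7778


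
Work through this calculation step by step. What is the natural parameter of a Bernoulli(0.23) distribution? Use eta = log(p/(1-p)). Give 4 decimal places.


Natural parameter for Bernoulli: eta = log(p/(1-p)).
p = 0.23, 1-p = 0.77.
p/(1-p) = 0.298701.
eta = log(0.298701) = -1.2083

-1.2083


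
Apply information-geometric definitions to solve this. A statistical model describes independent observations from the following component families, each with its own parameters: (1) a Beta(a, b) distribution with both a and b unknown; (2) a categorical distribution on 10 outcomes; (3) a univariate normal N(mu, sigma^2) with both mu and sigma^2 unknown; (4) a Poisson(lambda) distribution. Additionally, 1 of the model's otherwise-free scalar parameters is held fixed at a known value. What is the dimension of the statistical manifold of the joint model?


The dimension of a statistical manifold equals the number of free
(independent) real parameters of the model. For a product of independent
blocks the parameter counts add.
- Beta (a, b): 2.
- categorical on 10 outcomes (probabilities sum to 1): 10-1 = 9.
- normal (mu, sigma^2): 2.
- Poisson (lambda): 1.
Total = 2 + 9 + 2 + 1 = 14.
1 parameter(s) fixed at known values: 14 - 1 = 13.
Dimension = 13

13


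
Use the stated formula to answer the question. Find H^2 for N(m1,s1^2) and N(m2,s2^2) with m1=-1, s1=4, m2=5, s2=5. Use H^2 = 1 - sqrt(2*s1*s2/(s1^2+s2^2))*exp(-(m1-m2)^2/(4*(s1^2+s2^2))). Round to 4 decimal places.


Squared Hellinger distance for Gaussians:
H^2 = 1 - sqrt(2*s1*s2/(s1^2+s2^2)) * exp(-(m1-m2)^2/(4*(s1^2+s2^2))).
s1^2 = 16, s2^2 = 25, s1^2+s2^2 = 41.
sqrt(2*4*5/(41)) = 0.98773.
(m1-m2)^2 = (-6)^2 = 36.
exp(-36/(4*41)) = exp(-0.219512) = 0.80291.
H^2 = 1 - 0.98773*0.80291 = 0.2069

0.2069


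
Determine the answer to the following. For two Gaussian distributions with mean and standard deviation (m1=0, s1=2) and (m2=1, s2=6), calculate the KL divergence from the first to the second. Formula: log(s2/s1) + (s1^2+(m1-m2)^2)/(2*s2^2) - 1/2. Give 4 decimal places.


KL divergence between normal distributions:
KL = log(s2/s1) + (s1^2 + (m1-m2)^2)/(2*s2^2) - 1/2.
log(6/2) = 1.098612.
(2^2 + (0-1)^2)/(2*6^2) = (4 + 1)/72 = 0.069444.
KL = 1.098612 + 0.069444 - 0.5 = 0.6681

0.6681


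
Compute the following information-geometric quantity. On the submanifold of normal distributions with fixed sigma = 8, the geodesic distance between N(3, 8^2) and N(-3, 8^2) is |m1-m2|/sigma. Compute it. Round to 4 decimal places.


On the fixed-variance normal subfamily, geodesic distance = |m1-m2|/sigma.
|3 - -3| = 6.
sigma = 8.
d = 6/8 = 0.7500

0.7500


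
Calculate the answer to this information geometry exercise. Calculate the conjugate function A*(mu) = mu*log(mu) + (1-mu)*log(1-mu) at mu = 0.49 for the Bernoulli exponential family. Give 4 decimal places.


Legendre transform for Bernoulli:
A*(mu) = mu*log(mu) + (1-mu)*log(1-mu).
mu = 0.49, 1-mu = 0.51.
mu*log(mu) = 0.49*log(0.49) = -0.349541.
(1-mu)*log(1-mu) = 0.51*log(0.51) = -0.343406.
A* = -0.349541 + -0.343406 = -0.6929

-0.6929


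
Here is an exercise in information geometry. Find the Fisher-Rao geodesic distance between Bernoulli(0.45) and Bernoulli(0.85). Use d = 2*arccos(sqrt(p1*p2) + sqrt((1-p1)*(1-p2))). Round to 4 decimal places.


Geodesic distance on Bernoulli manifold:
d(p1,p2) = 2*arccos(sqrt(p1*p2) + sqrt((1-p1)*(1-p2))).
sqrt(p1*p2) = sqrt(0.45*0.85) = 0.618466.
sqrt((1-p1)*(1-p2)) = sqrt(0.55*0.15) = 0.287228.
arg = 0.618466 + 0.287228 = 0.905694.
d = 2*arccos(0.905694) = 0.8756

0.8756


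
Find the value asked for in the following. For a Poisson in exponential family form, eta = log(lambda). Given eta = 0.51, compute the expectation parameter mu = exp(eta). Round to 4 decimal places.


Expectation parameter for Poisson exponential family:
mu = exp(eta).
eta = 0.51.
mu = exp(0.51) = 1.6653

1.6653


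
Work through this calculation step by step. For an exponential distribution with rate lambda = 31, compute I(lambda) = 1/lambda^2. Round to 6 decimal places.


Fisher information for exponential: I(lambda) = 1/lambda^2.
lambda = 31, lambda^2 = 961.
I = 1/961 = 0.001041

0.001041


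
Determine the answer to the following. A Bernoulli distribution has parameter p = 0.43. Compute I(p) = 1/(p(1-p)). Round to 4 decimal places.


For Bernoulli(p), Fisher information is I(p) = 1/(p*(1-p)).
p = 0.43, 1-p = 0.57.
p*(1-p) = 0.2451.
I(p) = 1/0.2451 = 4.0800

4.0800


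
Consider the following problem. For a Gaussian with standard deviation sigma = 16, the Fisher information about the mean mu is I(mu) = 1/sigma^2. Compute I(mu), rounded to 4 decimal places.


The Fisher information for the mean of a normal distribution is I(mu) = 1/sigma^2.
sigma = 16, so sigma^2 = 256.
I(mu) = 1/256 = 0.0039

0.0039
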